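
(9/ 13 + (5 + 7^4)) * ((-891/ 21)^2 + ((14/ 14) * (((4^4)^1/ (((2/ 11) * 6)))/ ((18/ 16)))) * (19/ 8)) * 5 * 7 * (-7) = -158367858715/ 117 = -1353571442.01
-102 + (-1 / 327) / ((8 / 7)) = -266839 / 2616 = -102.00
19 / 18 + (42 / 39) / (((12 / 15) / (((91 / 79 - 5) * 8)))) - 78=-2188475 / 18486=-118.39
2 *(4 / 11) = 8 / 11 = 0.73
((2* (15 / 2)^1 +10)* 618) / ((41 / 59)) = 911550 / 41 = 22232.93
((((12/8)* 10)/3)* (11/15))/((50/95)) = 209/30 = 6.97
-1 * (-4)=4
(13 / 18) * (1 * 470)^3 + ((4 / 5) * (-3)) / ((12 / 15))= 674849473 / 9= 74983274.78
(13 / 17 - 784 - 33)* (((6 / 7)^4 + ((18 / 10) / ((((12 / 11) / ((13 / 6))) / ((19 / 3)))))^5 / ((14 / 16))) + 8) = -176176167155417870333519 / 31739299200000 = -5550726436.81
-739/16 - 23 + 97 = 445/16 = 27.81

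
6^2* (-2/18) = -4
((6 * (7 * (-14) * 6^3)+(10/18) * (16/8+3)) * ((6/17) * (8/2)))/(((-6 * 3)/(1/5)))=4572188/2295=1992.24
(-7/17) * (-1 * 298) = 2086/17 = 122.71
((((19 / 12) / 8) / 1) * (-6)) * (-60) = 285 / 4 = 71.25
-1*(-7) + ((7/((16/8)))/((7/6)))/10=73/10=7.30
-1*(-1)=1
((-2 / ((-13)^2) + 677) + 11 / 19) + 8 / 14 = 15242520 / 22477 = 678.14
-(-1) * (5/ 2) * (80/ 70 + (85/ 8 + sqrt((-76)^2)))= 24575/ 112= 219.42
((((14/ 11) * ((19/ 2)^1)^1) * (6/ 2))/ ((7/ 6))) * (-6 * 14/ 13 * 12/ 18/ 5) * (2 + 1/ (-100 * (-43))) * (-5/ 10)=26.79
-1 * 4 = -4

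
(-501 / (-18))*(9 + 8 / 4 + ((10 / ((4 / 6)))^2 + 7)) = 13527 / 2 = 6763.50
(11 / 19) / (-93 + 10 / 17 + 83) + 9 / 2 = 13493 / 3040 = 4.44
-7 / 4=-1.75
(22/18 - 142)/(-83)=1267/747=1.70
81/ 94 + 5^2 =2431/ 94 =25.86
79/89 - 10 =-811/89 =-9.11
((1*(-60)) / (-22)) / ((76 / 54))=405 / 209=1.94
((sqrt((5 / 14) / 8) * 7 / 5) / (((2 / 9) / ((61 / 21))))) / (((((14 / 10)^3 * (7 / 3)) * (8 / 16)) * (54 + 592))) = 13725 * sqrt(35) / 43429288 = 0.00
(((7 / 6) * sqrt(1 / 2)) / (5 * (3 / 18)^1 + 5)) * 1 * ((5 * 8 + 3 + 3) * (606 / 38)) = 6969 * sqrt(2) / 95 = 103.74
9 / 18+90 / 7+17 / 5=16.76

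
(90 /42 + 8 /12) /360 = 59 /7560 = 0.01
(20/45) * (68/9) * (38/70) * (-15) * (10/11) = -51680/2079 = -24.86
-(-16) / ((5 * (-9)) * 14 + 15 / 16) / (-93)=256 / 936045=0.00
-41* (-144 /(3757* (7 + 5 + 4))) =369 /3757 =0.10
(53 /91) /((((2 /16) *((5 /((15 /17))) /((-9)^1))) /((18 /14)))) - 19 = -308783 /10829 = -28.51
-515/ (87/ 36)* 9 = -1917.93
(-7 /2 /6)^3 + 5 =8297 /1728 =4.80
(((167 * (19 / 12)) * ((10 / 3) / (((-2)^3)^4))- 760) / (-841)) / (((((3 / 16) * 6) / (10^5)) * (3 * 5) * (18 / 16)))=1207271875 / 253692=4758.81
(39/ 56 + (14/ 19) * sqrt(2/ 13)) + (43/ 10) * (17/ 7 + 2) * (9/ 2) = 14 * sqrt(26)/ 247 + 24189/ 280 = 86.68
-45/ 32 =-1.41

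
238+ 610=848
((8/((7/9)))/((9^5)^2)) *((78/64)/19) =13/68702566716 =0.00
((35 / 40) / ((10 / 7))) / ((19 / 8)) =49 / 190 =0.26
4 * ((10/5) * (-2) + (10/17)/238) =-15.99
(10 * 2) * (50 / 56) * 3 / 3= 17.86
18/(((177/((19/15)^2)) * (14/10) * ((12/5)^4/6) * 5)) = 9025/2140992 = 0.00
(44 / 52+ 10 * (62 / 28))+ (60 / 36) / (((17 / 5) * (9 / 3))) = 322351 / 13923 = 23.15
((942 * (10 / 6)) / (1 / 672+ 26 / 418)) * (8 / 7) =50400768 / 1789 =28172.59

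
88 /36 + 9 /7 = 235 /63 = 3.73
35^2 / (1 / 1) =1225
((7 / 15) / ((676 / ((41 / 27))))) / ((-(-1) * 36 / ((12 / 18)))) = 287 / 14784120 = 0.00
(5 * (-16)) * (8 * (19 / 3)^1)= -4053.33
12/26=6/13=0.46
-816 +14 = -802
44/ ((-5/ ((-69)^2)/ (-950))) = 39801960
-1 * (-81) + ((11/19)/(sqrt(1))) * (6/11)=1545/19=81.32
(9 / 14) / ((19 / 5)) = 45 / 266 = 0.17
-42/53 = -0.79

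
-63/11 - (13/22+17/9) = -1625/198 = -8.21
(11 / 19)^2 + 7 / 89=13296 / 32129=0.41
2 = 2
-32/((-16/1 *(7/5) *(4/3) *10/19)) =57/28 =2.04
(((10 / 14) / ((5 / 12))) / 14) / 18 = 1 / 147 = 0.01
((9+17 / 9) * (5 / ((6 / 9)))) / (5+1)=245 / 18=13.61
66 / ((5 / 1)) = 66 / 5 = 13.20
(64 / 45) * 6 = 128 / 15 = 8.53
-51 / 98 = -0.52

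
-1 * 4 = -4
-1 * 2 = -2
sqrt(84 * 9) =6 * sqrt(21) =27.50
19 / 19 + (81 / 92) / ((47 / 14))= 2729 / 2162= 1.26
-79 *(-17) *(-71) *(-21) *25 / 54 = 16686775 / 18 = 927043.06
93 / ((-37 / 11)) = -1023 / 37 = -27.65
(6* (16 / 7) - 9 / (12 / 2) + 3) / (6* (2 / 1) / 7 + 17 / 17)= 213 / 38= 5.61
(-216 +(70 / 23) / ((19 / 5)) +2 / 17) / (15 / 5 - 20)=1597840 / 126293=12.65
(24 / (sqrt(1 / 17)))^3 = 235008*sqrt(17) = 968962.81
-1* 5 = -5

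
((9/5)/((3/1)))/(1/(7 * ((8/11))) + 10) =168/2855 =0.06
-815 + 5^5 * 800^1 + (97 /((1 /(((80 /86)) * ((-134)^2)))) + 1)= 177134278 /43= 4119401.81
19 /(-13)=-19 /13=-1.46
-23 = -23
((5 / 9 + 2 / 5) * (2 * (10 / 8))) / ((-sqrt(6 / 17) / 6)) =-43 * sqrt(102) / 18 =-24.13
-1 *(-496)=496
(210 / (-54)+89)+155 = 2161 / 9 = 240.11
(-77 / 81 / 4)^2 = 5929 / 104976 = 0.06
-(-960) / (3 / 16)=5120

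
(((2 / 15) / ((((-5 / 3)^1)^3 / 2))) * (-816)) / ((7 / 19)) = 558144 / 4375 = 127.58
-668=-668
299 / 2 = 149.50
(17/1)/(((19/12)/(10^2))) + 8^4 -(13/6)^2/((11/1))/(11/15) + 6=142770721/27588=5175.10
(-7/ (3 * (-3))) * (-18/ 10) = -7/ 5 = -1.40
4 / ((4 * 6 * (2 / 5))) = 5 / 12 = 0.42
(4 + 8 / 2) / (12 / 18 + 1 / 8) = 192 / 19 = 10.11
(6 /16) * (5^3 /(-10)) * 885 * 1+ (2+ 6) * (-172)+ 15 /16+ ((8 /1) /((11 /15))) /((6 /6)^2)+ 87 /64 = -3879907 /704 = -5511.23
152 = 152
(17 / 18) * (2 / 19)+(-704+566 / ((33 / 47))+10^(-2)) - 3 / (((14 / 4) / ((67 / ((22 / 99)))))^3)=-123719693149817 / 64518300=-1917590.72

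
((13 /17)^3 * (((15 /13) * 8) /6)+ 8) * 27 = 1152468 /4913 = 234.58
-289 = -289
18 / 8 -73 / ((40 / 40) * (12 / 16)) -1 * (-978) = 10595 / 12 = 882.92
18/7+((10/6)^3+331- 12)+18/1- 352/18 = 61358/189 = 324.65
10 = 10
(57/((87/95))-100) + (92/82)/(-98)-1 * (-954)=53380472/58261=916.23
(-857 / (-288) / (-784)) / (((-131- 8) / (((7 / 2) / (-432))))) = -857 / 3873816576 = -0.00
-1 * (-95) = 95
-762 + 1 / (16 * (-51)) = -621793 / 816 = -762.00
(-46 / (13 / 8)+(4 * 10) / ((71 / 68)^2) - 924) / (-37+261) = -15000775 / 3669848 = -4.09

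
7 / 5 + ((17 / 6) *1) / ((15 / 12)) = 11 / 3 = 3.67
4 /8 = 1 /2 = 0.50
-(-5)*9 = 45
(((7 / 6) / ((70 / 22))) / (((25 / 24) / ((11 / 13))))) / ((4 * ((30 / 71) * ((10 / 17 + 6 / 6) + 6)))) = 146047 / 6288750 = 0.02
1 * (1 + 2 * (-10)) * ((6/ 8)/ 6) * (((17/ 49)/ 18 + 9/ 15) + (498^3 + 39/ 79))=-293326733.64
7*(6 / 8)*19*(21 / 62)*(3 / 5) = 25137 / 1240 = 20.27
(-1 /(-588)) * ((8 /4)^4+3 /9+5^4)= 481 /441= 1.09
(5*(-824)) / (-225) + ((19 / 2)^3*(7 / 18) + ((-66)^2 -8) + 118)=3468769 / 720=4817.73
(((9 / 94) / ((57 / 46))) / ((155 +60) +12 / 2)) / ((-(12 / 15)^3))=-8625 / 12630592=-0.00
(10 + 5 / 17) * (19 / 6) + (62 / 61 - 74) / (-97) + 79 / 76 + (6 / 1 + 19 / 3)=1071564763 / 22934292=46.72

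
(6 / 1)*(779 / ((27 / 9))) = 1558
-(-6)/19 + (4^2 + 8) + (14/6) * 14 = 3248/57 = 56.98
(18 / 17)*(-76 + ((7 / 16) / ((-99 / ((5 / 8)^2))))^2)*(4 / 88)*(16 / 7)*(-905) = 706858454685655 / 93421633536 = 7566.33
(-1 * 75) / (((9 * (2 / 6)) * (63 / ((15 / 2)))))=-125 / 42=-2.98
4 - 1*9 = -5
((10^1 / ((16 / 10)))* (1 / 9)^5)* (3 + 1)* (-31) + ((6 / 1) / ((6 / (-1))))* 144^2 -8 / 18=-1224467083 / 59049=-20736.46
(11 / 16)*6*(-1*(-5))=165 / 8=20.62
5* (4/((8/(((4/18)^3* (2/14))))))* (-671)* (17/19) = -2.35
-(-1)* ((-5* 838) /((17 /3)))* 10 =-125700 /17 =-7394.12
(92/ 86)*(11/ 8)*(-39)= -9867/ 172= -57.37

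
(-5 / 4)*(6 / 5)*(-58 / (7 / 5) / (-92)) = -435 / 644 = -0.68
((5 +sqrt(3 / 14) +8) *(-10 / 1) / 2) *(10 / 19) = -35.43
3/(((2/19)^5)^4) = 112769920372637874580066803/1048576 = 107545776722562670307.22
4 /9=0.44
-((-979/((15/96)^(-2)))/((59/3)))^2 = -5391230625/3650093056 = -1.48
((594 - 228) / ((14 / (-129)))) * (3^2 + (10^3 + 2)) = -23866677 / 7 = -3409525.29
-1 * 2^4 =-16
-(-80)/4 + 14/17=354/17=20.82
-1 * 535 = -535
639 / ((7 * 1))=639 / 7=91.29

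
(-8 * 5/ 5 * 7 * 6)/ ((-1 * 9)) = 112/ 3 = 37.33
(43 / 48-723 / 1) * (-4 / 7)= 34661 / 84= 412.63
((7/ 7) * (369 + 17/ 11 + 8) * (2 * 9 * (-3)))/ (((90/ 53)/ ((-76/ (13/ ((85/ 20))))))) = 213850548/ 715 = 299091.68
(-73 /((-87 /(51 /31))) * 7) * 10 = 86870 /899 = 96.63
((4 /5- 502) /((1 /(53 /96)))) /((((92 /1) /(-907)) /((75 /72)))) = 301164815 /105984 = 2841.61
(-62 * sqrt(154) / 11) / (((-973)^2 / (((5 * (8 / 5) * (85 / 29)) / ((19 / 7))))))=-42160 * sqrt(154) / 819732067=-0.00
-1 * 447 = -447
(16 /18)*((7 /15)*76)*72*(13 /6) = 221312 /45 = 4918.04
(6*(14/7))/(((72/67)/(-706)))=-23651/3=-7883.67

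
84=84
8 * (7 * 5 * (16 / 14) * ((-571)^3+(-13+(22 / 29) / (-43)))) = -74289046960000 / 1247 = -59574215685.65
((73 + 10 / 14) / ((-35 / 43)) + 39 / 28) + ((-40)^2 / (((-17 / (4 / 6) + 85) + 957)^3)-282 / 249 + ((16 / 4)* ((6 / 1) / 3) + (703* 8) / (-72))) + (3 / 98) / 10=-160.41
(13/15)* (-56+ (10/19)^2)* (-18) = 1569048/1805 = 869.28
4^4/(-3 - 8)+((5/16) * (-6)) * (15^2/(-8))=20741/704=29.46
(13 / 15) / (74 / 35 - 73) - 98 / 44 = -366709 / 163746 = -2.24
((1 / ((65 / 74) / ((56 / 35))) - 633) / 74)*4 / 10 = -3.41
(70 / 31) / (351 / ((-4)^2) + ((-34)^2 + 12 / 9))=672 / 350951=0.00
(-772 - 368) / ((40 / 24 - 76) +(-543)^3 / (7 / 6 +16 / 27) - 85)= 81225 / 6484183136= 0.00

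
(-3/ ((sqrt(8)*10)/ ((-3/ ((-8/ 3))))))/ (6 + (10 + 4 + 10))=-9*sqrt(2)/ 3200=-0.00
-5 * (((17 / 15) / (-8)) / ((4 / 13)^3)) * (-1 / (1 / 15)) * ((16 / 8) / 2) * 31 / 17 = -665.11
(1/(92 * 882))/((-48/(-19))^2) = 361/186955776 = 0.00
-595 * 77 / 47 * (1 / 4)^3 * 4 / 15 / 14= -1309 / 4512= -0.29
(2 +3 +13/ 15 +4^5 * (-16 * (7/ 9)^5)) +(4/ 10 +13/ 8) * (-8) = -275976061/ 59049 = -4673.68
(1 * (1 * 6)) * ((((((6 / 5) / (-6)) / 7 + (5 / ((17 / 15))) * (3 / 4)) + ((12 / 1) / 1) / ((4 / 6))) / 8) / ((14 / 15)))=455823 / 26656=17.10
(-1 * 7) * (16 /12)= -28 /3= -9.33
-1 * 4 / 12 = -1 / 3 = -0.33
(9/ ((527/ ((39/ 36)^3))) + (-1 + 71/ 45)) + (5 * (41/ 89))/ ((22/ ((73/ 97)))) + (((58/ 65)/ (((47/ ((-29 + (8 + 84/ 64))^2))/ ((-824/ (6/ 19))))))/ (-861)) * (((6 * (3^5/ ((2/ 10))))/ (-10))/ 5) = -11737452438918487811/ 3610626755186880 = -3250.81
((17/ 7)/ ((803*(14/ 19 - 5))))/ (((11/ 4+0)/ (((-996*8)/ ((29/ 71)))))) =243640192/ 48413673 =5.03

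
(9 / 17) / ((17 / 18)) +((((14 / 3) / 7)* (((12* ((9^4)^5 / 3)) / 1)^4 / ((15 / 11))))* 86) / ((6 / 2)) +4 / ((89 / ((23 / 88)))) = 221772973048083315619800134762001581977185454397003246290912878956760856652729760070927 / 2829310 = 78384119466613172688676790000000000000000000000000000000000000000000000000000000.00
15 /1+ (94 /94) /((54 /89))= 16.65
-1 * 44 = -44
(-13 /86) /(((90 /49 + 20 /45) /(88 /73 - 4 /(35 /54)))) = 2597868 /7894585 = 0.33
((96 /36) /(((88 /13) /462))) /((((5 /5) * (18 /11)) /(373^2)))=139268129 /9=15474236.56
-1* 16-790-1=-807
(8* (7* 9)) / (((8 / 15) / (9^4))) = 6200145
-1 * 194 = -194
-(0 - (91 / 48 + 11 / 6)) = 179 / 48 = 3.73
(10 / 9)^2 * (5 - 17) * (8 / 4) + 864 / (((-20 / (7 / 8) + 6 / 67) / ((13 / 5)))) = -92471408 / 720765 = -128.30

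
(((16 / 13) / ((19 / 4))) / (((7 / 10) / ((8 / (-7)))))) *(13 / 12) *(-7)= 1280 / 399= 3.21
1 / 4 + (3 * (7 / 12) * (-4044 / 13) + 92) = -23511 / 52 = -452.13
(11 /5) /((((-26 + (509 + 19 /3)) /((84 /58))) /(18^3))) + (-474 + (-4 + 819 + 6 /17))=343160041 /904655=379.33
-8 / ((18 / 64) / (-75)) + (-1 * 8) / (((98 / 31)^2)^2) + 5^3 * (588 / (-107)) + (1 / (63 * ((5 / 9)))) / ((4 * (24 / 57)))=428236843457477 / 296080179360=1446.35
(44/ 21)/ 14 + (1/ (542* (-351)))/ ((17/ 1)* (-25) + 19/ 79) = 46814247919/ 312804267048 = 0.15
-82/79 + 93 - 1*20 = 5685/79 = 71.96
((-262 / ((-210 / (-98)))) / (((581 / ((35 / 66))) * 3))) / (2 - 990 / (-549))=-55937 / 5719032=-0.01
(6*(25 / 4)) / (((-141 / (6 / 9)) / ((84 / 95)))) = -140 / 893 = -0.16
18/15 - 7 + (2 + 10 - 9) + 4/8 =-23/10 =-2.30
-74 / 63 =-1.17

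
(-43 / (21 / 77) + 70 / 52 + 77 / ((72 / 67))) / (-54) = 79249 / 50544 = 1.57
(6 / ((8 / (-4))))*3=-9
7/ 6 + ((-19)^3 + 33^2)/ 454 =-15721/ 1362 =-11.54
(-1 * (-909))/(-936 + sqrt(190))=-425412/437953 - 909 * sqrt(190)/875906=-0.99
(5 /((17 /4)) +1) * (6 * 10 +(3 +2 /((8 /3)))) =555 /4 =138.75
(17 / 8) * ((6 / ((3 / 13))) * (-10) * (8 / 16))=-1105 / 4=-276.25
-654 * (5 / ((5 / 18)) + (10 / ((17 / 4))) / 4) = -206664 / 17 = -12156.71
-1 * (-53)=53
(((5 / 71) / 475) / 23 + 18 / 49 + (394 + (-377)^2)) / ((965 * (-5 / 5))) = -1083407767124 / 7335558475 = -147.69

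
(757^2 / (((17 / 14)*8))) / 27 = 4011343 / 1836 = 2184.83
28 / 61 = 0.46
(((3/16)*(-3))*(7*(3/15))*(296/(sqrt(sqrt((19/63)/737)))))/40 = -2331*19^(3/4)*sqrt(3)*5159^(1/4)/7600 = -40.97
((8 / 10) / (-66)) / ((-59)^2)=-0.00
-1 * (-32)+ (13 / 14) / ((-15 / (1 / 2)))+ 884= 384707 / 420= 915.97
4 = 4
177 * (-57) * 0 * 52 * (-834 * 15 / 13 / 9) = 0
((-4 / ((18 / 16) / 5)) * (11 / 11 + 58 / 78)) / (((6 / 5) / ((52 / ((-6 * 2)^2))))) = -6800 / 729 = -9.33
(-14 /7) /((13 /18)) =-36 /13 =-2.77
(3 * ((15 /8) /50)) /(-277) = -9 /22160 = -0.00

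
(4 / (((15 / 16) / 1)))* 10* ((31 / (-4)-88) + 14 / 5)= -59488 / 15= -3965.87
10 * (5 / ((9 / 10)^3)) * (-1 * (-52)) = 2600000 / 729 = 3566.53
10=10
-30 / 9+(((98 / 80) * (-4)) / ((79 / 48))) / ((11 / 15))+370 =362.61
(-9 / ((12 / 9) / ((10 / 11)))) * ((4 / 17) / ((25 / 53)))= -2862 / 935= -3.06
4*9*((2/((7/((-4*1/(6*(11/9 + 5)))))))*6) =-324/49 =-6.61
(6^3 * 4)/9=96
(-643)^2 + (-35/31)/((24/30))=51267501/124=413447.59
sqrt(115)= 10.72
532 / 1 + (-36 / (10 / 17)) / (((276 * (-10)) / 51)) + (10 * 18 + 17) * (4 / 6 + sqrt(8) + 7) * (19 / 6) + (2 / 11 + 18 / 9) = 3743 * sqrt(2) / 3 + 1210916549 / 227700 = 7082.50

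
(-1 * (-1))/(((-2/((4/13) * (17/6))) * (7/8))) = -136/273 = -0.50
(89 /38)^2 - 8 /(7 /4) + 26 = 272047 /10108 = 26.91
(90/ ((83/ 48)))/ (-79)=-4320/ 6557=-0.66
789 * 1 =789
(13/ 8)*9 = 117/ 8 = 14.62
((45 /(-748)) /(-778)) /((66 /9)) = 135 /12802768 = 0.00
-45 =-45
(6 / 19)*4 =24 / 19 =1.26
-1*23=-23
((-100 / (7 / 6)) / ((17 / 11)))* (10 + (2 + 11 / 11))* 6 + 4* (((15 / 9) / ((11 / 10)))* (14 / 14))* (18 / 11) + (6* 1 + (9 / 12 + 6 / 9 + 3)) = -743976125 / 172788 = -4305.72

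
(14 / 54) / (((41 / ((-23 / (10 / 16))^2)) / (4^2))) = 137.01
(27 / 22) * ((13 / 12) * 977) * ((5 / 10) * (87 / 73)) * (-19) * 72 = -1700574993 / 1606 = -1058888.54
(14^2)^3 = 7529536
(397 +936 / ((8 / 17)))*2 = 4772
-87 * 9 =-783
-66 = -66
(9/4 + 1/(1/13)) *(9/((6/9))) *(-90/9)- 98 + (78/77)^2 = -51125147/23716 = -2155.72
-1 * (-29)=29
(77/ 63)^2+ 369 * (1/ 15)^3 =16232/ 10125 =1.60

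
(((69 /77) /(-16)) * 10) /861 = -115 /176792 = -0.00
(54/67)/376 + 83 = 1045495/12596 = 83.00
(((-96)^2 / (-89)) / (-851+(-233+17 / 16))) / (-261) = -16384 / 44720987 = -0.00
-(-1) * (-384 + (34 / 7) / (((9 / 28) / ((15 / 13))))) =-14296 / 39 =-366.56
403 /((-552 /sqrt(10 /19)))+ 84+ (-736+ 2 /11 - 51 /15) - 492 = -63097 /55 - 403 * sqrt(190) /10488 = -1147.75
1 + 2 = 3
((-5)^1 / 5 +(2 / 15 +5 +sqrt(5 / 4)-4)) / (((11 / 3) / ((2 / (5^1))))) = 4 / 275 +3 * sqrt(5) / 55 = 0.14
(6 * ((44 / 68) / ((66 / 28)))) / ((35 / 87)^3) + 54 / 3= 4508262 / 104125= 43.30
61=61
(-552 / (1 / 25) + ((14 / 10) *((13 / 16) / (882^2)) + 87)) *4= -121916249267 / 2222640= -54852.00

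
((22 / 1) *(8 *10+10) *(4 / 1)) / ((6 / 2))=2640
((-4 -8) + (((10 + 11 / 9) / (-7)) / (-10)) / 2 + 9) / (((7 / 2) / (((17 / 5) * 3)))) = -62543 / 7350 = -8.51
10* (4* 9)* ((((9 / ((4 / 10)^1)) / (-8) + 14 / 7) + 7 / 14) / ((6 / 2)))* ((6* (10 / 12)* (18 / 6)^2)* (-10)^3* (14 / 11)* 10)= 236250000 / 11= 21477272.73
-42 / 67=-0.63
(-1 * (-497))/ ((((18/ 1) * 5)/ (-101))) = -50197/ 90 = -557.74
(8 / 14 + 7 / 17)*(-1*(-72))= 8424 / 119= 70.79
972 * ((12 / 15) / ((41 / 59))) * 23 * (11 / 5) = 58036176 / 1025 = 56620.66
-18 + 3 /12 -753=-770.75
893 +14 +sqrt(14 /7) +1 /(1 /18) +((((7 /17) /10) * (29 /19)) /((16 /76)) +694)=sqrt(2) +1101123 /680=1620.71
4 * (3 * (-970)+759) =-8604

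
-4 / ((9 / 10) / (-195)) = 2600 / 3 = 866.67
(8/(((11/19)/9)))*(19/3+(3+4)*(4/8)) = 13452/11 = 1222.91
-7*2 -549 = -563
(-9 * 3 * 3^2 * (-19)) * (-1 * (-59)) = 272403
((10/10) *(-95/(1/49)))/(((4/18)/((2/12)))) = -13965/4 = -3491.25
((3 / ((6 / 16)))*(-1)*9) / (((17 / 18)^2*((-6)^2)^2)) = -18 / 289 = -0.06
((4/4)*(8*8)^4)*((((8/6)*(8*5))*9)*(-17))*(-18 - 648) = 91176786984960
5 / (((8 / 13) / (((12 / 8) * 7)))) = 1365 / 16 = 85.31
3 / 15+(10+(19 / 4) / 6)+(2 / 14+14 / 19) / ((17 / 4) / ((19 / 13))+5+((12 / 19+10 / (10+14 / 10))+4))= 11.06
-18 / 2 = -9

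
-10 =-10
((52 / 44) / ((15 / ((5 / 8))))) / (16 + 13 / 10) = 0.00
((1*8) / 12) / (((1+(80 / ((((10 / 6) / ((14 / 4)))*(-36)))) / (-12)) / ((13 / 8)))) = 39 / 50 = 0.78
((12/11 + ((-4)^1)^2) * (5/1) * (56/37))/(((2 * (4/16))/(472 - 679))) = -21792960/407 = -53545.36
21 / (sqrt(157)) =21*sqrt(157) / 157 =1.68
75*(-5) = -375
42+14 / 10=217 / 5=43.40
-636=-636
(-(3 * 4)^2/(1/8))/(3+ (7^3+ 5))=-128/39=-3.28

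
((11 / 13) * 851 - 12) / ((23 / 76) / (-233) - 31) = -163002140 / 7136623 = -22.84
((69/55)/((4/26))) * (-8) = -3588/55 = -65.24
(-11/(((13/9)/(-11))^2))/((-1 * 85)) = 107811/14365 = 7.51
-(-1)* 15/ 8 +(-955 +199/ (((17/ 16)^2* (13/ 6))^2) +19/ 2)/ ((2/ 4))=-205808737073/ 112920392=-1822.60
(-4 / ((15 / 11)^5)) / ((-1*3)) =644204 / 2278125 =0.28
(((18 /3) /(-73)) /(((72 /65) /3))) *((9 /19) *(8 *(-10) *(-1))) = -11700 /1387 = -8.44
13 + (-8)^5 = -32755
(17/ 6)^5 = 1419857/ 7776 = 182.59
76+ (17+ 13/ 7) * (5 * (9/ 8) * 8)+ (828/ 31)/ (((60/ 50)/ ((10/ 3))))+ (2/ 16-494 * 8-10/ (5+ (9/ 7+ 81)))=-3132473509/ 1060696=-2953.22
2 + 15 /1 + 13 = 30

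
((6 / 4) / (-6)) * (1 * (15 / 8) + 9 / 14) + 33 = 7251 / 224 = 32.37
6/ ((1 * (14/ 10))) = 30/ 7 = 4.29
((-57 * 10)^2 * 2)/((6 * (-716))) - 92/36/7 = -1709842/11277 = -151.62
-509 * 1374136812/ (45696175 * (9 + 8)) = -900.37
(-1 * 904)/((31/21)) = -18984/31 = -612.39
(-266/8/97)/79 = -133/30652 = -0.00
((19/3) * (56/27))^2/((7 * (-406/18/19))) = -438976/21141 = -20.76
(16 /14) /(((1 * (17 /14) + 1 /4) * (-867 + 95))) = -0.00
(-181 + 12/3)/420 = -59/140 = -0.42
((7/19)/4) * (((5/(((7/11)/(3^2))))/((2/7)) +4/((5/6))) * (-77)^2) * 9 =942408621/760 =1240011.34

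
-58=-58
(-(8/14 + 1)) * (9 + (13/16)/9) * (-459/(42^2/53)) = 1853357/9408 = 197.00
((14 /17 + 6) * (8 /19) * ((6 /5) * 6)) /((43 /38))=66816 /3655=18.28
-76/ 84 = -19/ 21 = -0.90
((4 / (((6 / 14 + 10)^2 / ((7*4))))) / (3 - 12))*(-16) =1.83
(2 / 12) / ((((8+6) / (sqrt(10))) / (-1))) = -sqrt(10) / 84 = -0.04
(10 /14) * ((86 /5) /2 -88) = -397 /7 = -56.71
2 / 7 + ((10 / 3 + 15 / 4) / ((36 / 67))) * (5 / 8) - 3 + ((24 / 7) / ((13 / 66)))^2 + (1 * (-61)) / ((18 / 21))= 6792689987 / 28619136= 237.35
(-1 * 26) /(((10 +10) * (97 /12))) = -78 /485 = -0.16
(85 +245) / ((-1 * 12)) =-27.50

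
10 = 10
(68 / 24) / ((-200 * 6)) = -17 / 7200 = -0.00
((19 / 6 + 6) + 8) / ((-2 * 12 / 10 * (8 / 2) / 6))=-515 / 48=-10.73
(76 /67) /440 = 19 /7370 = 0.00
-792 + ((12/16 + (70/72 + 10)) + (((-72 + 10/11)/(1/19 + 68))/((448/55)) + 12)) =-768.41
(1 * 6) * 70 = 420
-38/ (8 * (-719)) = 19/ 2876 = 0.01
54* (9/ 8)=243/ 4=60.75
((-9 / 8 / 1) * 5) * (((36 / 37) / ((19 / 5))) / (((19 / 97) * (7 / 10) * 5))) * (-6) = 1178550 / 93499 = 12.60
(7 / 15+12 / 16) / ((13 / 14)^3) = 50078 / 32955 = 1.52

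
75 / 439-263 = -115382 / 439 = -262.83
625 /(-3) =-625 /3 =-208.33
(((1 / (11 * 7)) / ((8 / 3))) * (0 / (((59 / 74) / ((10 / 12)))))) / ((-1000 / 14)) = 0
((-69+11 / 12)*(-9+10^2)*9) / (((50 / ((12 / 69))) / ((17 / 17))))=-223041 / 1150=-193.95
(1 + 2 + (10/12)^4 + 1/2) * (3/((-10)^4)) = 5161/4320000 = 0.00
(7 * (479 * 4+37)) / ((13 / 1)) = 13671 / 13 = 1051.62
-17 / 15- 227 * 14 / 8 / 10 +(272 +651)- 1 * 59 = 98777 / 120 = 823.14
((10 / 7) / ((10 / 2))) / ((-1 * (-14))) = 1 / 49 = 0.02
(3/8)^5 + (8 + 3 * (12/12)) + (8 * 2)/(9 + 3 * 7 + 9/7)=82661345/7176192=11.52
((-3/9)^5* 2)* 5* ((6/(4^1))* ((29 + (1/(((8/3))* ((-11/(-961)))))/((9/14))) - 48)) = -21095/10692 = -1.97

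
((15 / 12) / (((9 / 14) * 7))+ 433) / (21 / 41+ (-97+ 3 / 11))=-4.50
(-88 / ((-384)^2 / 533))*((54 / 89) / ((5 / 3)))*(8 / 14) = -52767 / 797440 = -0.07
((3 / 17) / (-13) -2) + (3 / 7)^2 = -19816 / 10829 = -1.83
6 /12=1 /2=0.50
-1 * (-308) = 308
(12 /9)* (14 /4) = 14 /3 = 4.67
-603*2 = -1206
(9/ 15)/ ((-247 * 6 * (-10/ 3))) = 3/ 24700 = 0.00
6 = 6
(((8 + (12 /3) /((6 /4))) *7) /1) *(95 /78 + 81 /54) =23744 /117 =202.94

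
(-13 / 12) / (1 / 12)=-13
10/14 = 5/7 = 0.71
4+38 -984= -942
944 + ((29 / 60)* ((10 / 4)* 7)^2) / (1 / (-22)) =-2312.46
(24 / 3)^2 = 64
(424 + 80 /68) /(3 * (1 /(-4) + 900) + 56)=28912 /187357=0.15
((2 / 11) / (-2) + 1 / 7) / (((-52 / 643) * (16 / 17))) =-10931 / 16016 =-0.68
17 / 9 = 1.89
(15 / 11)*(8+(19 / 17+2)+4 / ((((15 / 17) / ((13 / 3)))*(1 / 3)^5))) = 1220103 / 187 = 6524.61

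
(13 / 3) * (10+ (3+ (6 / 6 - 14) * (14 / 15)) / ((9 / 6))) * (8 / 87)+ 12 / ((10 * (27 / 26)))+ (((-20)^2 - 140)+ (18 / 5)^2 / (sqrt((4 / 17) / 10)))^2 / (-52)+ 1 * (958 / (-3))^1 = -6694838876 / 3817125 - 324 * sqrt(170) / 5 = -2598.78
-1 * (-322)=322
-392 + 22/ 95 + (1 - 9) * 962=-768338/ 95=-8087.77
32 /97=0.33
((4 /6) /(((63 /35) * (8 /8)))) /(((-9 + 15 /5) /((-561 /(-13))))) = -935 /351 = -2.66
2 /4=1 /2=0.50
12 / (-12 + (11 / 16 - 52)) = -192 / 1013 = -0.19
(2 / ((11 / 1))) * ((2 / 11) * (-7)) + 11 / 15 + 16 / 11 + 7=8.96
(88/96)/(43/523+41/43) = 247379/279504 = 0.89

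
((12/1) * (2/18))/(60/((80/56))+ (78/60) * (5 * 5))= 0.02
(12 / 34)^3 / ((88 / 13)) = 351 / 54043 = 0.01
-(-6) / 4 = 1.50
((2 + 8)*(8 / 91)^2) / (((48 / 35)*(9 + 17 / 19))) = 0.01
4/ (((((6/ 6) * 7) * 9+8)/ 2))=8/ 71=0.11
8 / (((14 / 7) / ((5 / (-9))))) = -20 / 9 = -2.22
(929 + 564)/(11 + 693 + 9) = 1493/713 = 2.09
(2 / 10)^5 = 1 / 3125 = 0.00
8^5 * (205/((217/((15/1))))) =100761600/217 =464339.17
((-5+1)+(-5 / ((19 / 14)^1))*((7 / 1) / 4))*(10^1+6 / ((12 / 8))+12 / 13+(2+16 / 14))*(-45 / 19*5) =73425150 / 32851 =2235.10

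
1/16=0.06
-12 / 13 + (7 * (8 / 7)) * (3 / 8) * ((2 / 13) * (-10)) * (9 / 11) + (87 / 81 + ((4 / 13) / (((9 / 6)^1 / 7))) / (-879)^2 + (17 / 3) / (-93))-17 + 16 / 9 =-194290261291 / 10275352659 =-18.91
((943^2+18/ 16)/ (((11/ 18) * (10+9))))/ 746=64026009/ 623656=102.66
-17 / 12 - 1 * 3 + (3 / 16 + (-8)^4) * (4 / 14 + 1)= 1768069 / 336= 5262.11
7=7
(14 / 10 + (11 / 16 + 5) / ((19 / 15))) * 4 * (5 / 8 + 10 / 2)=80577 / 608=132.53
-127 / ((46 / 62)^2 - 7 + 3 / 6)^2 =-469148668 / 130759225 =-3.59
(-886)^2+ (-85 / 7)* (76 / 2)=5491742 / 7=784534.57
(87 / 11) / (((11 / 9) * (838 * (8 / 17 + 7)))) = 13311 / 12877546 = 0.00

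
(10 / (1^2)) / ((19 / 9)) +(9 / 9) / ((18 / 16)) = 962 / 171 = 5.63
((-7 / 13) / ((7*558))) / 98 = -1 / 710892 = -0.00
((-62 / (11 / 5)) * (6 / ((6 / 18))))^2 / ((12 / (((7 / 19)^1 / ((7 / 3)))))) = 7784100 / 2299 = 3385.86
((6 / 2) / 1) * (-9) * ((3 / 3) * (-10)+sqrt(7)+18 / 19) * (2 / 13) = 9288 / 247 -54 * sqrt(7) / 13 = 26.61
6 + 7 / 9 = 61 / 9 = 6.78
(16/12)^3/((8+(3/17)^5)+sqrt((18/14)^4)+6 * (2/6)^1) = 2226335776/10945128429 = 0.20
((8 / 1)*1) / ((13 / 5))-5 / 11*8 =-80 / 143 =-0.56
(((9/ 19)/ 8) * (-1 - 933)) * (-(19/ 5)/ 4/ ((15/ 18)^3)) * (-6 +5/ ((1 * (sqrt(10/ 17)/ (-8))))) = -226962 * sqrt(170)/ 625 - 340443/ 625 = -5279.46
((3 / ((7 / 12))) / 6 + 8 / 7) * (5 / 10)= 1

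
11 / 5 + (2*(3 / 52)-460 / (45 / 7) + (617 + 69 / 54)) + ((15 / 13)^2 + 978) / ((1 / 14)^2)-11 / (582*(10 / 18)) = 284005700981 / 1475370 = 192497.95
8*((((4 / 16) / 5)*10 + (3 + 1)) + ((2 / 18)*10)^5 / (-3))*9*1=5577292 / 19683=283.36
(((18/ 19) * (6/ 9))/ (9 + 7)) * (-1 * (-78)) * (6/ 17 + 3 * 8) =24219/ 323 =74.98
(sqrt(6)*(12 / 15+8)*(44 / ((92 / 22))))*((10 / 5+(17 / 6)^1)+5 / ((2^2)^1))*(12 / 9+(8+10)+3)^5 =262364411542882*sqrt(6) / 83835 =7665759348.07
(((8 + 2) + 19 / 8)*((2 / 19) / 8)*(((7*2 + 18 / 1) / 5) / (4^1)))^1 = 0.26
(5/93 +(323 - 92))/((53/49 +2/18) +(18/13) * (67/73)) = 93.79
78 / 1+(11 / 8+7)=86.38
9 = 9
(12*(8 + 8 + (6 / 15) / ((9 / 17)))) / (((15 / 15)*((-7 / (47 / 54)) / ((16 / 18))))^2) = 106597504 / 43401015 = 2.46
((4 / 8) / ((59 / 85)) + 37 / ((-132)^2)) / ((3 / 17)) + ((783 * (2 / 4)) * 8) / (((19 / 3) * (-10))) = -13289392159 / 292984560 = -45.36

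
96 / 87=32 / 29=1.10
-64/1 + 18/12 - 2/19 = -2379/38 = -62.61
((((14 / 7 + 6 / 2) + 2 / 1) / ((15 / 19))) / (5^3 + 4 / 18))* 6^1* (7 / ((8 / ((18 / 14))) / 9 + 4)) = 729 / 1150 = 0.63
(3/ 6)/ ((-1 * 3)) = -1/ 6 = -0.17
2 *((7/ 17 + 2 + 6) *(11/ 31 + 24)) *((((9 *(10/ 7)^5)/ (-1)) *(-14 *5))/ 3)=647790000000/ 1265327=511954.62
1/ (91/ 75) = 75/ 91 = 0.82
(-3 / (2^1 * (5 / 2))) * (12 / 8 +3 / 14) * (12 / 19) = -432 / 665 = -0.65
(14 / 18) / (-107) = -7 / 963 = -0.01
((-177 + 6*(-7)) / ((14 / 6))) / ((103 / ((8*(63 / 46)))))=-23652 / 2369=-9.98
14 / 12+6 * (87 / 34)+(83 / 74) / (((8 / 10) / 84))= 253405 / 1887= 134.29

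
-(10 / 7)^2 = -100 / 49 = -2.04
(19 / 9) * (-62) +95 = -323 / 9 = -35.89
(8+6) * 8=112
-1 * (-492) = 492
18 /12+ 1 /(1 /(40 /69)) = 287 /138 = 2.08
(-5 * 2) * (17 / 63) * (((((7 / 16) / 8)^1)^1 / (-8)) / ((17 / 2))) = 5 / 2304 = 0.00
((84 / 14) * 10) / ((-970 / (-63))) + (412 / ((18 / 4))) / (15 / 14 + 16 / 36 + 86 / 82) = 50886794 / 1285153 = 39.60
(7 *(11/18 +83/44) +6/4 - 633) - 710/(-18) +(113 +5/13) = -2374199/5148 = -461.19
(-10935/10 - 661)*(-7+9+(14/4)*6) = -80707/2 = -40353.50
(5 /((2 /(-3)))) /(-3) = 5 /2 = 2.50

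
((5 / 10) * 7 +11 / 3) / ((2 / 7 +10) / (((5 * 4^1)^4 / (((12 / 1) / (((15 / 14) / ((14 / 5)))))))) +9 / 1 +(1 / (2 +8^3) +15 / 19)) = 3280765625 / 4483251012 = 0.73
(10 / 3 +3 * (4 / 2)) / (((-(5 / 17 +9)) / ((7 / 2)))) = -833 / 237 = -3.51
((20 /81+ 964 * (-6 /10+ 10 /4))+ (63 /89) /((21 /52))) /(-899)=-2279038 /1117395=-2.04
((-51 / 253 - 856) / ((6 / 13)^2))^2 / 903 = 1340190399349321 / 74908964592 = 17890.92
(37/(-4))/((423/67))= -2479/1692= -1.47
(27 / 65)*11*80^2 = 380160 / 13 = 29243.08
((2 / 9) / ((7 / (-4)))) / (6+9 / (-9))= -8 / 315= -0.03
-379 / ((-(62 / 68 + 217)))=12886 / 7409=1.74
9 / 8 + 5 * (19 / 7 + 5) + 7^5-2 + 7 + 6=944031 / 56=16857.70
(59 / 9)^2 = 3481 / 81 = 42.98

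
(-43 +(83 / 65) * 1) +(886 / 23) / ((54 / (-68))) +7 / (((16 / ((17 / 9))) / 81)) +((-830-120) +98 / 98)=-627946637 / 645840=-972.29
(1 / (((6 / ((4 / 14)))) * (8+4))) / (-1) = -1 / 252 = -0.00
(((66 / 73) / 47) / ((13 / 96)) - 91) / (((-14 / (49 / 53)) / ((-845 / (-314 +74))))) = 21.13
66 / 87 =0.76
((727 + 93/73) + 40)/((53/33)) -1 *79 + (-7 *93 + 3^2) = -242.64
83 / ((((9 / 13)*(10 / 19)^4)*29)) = 140616359 / 2610000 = 53.88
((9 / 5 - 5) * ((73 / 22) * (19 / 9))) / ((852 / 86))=-238564 / 105435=-2.26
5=5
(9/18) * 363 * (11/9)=1331/6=221.83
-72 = -72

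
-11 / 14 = -0.79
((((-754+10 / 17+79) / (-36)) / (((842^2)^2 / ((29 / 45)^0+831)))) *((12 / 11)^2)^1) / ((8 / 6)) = 1788540 / 64619363370617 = 0.00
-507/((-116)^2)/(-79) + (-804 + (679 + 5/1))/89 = -127517757/94609136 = -1.35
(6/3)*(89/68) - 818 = -27723/34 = -815.38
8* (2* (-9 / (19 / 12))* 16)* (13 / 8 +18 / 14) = -563328 / 133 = -4235.55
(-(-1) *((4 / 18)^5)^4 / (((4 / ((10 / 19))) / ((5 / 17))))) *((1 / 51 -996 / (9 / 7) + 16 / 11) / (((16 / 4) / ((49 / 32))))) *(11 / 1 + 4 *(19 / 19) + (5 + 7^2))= -16686033817600 / 244778383797499185503067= -0.00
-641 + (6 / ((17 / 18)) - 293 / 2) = -26559 / 34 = -781.15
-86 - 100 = -186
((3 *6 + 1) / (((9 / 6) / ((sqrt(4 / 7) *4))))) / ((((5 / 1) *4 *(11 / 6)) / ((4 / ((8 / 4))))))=304 *sqrt(7) / 385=2.09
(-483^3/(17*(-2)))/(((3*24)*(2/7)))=87638901/544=161100.92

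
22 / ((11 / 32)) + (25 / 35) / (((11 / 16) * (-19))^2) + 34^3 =12037436536 / 305767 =39368.00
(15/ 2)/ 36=0.21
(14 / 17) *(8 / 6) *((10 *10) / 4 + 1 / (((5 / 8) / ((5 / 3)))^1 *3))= 13048 / 459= 28.43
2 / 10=1 / 5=0.20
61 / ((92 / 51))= 3111 / 92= 33.82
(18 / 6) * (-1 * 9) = -27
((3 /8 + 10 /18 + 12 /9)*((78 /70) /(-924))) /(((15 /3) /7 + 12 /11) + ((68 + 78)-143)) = -2119 /3729600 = -0.00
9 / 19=0.47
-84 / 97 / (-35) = 12 / 485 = 0.02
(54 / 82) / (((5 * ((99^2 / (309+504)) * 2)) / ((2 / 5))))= 271 / 124025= 0.00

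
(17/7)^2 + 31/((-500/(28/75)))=2698742/459375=5.87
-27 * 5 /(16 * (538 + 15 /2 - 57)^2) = -0.00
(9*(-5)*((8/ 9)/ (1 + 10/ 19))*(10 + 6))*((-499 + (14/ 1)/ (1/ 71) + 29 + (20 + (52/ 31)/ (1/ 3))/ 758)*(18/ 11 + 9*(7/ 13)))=-1424419.57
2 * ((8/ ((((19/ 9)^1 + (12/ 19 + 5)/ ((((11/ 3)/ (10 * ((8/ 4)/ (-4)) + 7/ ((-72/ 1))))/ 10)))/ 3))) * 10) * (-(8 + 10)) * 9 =585066240/ 573151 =1020.79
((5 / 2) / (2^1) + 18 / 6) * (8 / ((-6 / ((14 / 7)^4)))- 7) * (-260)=93925 / 3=31308.33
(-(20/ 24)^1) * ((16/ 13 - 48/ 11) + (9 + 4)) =-7055/ 858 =-8.22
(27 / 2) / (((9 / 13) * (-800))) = -39 / 1600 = -0.02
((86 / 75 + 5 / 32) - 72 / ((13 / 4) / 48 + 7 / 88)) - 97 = -436381903 / 746400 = -584.65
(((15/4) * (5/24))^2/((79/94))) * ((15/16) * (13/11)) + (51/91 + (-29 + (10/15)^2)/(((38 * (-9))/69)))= 2368274208623/332329181184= 7.13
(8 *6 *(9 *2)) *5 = 4320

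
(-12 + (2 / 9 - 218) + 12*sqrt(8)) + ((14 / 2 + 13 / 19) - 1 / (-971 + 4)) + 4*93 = 183.85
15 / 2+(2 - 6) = 7 / 2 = 3.50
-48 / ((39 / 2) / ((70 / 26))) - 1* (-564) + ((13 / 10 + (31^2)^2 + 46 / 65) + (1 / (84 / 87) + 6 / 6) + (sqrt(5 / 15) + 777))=sqrt(3) / 3 + 21882173787 / 23660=924859.99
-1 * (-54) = 54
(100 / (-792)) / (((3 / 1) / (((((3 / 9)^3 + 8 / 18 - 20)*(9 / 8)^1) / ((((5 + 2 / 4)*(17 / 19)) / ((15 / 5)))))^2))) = -8673025 / 1149984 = -7.54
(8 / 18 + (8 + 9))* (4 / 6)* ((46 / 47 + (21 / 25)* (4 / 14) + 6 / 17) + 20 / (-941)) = 9150667756 / 507504825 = 18.03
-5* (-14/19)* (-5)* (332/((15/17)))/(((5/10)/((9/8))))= -15595.26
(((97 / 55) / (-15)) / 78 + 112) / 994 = 7207103 / 63963900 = 0.11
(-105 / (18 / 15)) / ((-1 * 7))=25 / 2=12.50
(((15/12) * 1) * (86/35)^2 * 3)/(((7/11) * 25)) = 61017/42875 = 1.42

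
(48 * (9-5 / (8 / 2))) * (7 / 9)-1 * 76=640 / 3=213.33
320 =320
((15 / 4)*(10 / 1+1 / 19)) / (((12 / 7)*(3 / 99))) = 220605 / 304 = 725.67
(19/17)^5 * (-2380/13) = -346653860/1085773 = -319.27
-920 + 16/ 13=-11944/ 13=-918.77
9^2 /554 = 81 /554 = 0.15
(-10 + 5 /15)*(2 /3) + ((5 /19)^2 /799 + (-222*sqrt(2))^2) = 255860968931 /2595951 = 98561.56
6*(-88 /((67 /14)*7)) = -1056 /67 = -15.76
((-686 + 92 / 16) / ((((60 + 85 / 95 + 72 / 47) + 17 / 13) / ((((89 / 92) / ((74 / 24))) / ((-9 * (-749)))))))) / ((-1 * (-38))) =-49321753 / 3772851367264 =-0.00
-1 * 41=-41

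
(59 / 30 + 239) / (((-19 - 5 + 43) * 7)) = 7229 / 3990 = 1.81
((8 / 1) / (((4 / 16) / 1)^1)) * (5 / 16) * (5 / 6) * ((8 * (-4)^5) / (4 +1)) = -40960 / 3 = -13653.33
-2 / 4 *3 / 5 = -3 / 10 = -0.30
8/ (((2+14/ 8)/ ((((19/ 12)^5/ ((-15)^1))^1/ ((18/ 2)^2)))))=-2476099/ 141717600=-0.02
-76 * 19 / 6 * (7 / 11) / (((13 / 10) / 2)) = -101080 / 429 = -235.62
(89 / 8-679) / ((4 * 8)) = -20.87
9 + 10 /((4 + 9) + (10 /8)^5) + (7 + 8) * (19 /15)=28.62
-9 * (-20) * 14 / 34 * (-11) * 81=-1122660 / 17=-66038.82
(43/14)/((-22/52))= -559/77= -7.26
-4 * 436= -1744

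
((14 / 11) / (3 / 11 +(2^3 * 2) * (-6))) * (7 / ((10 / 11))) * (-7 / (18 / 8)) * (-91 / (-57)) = 105644 / 207765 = 0.51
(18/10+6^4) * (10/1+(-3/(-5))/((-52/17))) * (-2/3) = -5513487/650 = -8482.29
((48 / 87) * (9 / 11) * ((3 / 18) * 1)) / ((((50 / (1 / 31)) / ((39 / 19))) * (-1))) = -468 / 4697275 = -0.00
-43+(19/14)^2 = -8067/196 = -41.16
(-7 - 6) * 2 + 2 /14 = -25.86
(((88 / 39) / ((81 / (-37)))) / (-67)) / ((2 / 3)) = 1628 / 70551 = 0.02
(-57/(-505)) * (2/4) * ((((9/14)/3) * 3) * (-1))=-513/14140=-0.04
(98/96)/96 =0.01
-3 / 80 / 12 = -1 / 320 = -0.00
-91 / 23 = -3.96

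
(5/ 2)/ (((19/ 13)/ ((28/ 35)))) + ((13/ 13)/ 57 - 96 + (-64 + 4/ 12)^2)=3958.83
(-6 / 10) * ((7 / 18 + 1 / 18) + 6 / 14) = -11 / 21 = -0.52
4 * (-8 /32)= -1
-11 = -11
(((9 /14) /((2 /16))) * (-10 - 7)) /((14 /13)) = -3978 /49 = -81.18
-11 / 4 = -2.75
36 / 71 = 0.51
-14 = -14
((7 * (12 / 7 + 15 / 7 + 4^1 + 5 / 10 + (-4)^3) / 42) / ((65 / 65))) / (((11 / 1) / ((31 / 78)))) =-0.34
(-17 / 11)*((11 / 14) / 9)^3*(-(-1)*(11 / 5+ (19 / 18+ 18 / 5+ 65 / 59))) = -86914421 / 10621996560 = -0.01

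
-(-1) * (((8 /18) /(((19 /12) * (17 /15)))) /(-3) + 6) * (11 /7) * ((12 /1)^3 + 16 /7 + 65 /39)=2294064454 /142443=16105.14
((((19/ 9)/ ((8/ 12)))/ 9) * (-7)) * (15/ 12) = -665/ 216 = -3.08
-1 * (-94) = 94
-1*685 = -685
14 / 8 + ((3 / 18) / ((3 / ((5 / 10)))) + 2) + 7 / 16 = 607 / 144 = 4.22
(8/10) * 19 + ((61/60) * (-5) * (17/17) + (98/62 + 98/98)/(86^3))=1496083819/147883020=10.12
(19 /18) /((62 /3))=19 /372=0.05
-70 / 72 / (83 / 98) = -1715 / 1494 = -1.15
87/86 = 1.01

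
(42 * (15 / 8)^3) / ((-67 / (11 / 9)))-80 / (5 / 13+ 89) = -59248165 / 9965312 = -5.95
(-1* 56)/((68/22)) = -308/17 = -18.12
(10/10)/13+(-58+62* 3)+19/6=10237/78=131.24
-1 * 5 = -5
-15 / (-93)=5 / 31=0.16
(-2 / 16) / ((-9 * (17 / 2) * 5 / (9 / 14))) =1 / 4760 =0.00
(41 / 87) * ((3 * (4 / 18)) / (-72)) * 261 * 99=-451 / 4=-112.75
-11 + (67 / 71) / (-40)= -31307 / 2840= -11.02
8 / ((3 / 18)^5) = 62208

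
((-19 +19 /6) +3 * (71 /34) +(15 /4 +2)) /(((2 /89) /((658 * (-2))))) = 22809899 /102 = 223626.46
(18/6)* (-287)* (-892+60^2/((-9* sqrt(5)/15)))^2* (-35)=64513008000* sqrt(5)+240949334640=385204805960.99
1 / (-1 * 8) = -1 / 8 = -0.12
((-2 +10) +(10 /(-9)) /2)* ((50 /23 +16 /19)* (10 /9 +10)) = 8830600 /35397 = 249.47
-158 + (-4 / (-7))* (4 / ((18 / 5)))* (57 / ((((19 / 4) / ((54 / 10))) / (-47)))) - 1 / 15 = -219637 / 105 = -2091.78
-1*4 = -4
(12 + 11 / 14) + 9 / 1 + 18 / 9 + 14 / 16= 1381 / 56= 24.66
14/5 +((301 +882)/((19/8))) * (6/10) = 28658/95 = 301.66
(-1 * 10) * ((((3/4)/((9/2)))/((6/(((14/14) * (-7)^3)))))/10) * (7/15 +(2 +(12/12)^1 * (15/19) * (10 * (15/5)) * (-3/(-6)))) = 699377/5130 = 136.33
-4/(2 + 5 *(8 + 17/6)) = -0.07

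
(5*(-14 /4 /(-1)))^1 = 35 /2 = 17.50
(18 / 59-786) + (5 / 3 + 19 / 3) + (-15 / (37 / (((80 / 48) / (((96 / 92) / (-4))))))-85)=-11265653 / 13098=-860.10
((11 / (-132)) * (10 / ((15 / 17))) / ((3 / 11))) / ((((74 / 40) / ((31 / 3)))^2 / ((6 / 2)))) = -35941400 / 110889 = -324.12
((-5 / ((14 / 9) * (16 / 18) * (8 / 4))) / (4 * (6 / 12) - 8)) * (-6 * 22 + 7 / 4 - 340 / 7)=-675945 / 12544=-53.89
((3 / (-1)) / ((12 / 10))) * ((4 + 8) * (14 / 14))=-30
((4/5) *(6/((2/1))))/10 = 6/25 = 0.24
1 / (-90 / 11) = -11 / 90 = -0.12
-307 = -307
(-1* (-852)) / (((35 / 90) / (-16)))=-245376 / 7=-35053.71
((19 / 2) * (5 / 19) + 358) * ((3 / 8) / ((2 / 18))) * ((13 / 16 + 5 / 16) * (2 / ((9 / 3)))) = 58401 / 64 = 912.52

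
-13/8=-1.62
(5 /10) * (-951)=-951 /2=-475.50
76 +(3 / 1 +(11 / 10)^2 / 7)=55421 / 700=79.17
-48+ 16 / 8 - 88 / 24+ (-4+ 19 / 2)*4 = -27.67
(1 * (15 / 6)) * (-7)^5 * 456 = -19159980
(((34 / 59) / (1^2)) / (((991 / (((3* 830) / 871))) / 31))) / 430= 262446 / 2189839457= 0.00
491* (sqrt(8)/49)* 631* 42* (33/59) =122689116* sqrt(2)/413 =420117.70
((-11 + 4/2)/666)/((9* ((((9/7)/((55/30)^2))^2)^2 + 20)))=-514675673281/6862819261846536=-0.00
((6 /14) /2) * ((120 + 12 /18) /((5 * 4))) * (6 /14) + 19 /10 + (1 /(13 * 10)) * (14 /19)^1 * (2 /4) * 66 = 639311 /242060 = 2.64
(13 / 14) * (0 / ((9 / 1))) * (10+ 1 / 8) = 0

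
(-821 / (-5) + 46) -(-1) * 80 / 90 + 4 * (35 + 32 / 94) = 352.45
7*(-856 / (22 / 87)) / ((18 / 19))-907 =-855329 / 33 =-25919.06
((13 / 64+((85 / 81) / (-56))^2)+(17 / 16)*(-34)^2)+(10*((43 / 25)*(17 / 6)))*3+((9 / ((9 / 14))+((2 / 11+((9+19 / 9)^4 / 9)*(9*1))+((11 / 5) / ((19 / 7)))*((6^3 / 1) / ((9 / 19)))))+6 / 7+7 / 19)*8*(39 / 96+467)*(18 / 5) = 11307233218781738299 / 53752960800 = 210355542.29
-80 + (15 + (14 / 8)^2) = -991 / 16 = -61.94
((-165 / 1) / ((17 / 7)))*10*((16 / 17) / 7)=-26400 / 289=-91.35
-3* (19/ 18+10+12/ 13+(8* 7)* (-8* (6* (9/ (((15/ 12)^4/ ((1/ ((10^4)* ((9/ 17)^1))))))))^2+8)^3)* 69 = -548429186683255361912082182076631218142229/ 92370555648813024163246154785156250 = -5937272.79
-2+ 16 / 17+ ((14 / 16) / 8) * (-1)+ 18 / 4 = 3625 / 1088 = 3.33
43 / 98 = 0.44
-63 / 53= -1.19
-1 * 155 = -155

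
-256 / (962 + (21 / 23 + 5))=-2944 / 11131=-0.26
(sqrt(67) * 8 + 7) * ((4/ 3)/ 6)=14/ 9 + 16 * sqrt(67)/ 9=16.11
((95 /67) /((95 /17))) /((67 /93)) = 1581 /4489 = 0.35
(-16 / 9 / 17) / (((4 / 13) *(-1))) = 52 / 153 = 0.34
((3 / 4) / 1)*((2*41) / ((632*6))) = 41 / 2528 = 0.02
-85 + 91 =6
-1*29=-29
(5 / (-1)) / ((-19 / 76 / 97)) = 1940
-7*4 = -28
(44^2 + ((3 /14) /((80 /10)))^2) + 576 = 2512.00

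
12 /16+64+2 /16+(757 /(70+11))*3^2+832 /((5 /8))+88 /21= 3740629 /2520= 1484.38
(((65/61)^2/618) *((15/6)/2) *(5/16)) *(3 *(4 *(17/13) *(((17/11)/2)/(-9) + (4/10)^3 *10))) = 15155075/2428354368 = 0.01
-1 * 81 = -81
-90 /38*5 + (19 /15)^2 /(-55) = -11.87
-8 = -8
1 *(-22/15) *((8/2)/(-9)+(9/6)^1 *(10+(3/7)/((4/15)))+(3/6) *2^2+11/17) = -1848517/64260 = -28.77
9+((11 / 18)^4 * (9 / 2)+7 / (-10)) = 1041317 / 116640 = 8.93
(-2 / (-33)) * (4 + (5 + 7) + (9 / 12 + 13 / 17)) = 397 / 374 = 1.06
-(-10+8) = 2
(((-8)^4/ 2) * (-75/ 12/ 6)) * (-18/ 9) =12800/ 3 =4266.67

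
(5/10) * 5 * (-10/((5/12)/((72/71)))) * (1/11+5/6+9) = -603.84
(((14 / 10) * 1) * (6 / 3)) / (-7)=-2 / 5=-0.40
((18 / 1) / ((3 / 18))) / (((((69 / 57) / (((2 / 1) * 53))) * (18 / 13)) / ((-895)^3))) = -112621984273500 / 23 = -4896608011891.30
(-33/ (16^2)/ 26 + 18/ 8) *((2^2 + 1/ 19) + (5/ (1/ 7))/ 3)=35.29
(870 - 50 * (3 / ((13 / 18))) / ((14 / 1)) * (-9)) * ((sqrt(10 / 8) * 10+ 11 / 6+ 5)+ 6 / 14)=4642100 / 637+ 456600 * sqrt(5) / 91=18507.10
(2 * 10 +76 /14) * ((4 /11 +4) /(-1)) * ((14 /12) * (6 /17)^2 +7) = -2520480 /3179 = -792.85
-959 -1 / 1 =-960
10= 10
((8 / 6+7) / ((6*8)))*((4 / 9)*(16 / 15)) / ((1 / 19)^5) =49521980 / 243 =203794.16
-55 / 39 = -1.41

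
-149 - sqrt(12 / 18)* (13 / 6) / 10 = -149 - 13* sqrt(6) / 180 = -149.18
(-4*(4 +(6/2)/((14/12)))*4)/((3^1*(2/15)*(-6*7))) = 920/147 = 6.26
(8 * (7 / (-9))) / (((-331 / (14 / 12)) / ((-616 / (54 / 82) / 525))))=-707168 / 18097425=-0.04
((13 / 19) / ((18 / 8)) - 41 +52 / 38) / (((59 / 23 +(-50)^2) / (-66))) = 3402850 / 3280863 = 1.04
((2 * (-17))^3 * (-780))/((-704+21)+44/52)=-33211880/739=-44941.65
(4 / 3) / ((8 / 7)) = 7 / 6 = 1.17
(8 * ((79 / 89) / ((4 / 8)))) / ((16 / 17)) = 1343 / 89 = 15.09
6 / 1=6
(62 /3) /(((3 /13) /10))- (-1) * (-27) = 7817 /9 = 868.56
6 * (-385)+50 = -2260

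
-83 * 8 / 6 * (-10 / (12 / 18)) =1660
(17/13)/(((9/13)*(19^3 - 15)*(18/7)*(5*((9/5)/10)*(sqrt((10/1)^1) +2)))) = -595/14967828 +595*sqrt(10)/29935656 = 0.00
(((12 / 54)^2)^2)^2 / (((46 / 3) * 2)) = 0.00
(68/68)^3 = 1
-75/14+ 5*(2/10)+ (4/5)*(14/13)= -3181/910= -3.50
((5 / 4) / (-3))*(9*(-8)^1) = 30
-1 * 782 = -782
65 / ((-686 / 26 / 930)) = -785850 / 343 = -2291.11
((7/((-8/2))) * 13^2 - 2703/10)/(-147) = 11321/2940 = 3.85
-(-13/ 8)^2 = -2.64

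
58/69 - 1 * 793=-54659/69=-792.16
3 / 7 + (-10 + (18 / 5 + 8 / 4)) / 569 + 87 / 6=594297 / 39830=14.92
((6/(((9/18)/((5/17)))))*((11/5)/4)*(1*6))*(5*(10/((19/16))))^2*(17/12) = 10560000/361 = 29252.08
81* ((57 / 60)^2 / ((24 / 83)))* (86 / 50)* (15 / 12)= 34787043 / 64000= 543.55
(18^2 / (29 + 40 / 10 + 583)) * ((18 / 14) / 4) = 729 / 4312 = 0.17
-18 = -18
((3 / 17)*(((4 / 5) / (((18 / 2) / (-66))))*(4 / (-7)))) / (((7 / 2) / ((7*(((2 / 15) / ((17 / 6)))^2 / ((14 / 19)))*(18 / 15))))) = 642048 / 150460625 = 0.00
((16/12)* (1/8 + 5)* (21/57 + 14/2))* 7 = 20090/57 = 352.46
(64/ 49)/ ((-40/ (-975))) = 1560/ 49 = 31.84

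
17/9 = 1.89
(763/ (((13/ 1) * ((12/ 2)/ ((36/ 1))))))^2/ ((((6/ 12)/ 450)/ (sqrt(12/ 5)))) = 7544910240 * sqrt(15)/ 169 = 172907169.87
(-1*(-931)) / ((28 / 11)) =1463 / 4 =365.75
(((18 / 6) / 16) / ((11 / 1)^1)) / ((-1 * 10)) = -3 / 1760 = -0.00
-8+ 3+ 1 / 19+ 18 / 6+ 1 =-18 / 19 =-0.95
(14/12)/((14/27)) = 9/4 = 2.25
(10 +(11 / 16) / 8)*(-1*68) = -21947 / 32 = -685.84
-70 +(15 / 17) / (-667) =-793745 / 11339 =-70.00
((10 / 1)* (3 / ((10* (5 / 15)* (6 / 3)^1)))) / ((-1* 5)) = -9 / 10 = -0.90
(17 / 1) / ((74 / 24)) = 204 / 37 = 5.51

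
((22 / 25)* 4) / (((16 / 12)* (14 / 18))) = 594 / 175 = 3.39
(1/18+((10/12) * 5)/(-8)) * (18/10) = -67/80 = -0.84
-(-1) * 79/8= 79/8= 9.88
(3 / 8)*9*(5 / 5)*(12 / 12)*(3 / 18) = 0.56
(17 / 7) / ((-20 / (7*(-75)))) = 255 / 4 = 63.75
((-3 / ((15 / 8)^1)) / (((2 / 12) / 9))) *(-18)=7776 / 5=1555.20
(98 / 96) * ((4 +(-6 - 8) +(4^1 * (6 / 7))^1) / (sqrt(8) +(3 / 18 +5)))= -4991 / 2692 +483 * sqrt(2) / 673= -0.84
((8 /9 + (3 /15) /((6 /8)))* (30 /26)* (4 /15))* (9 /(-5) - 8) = -784 /225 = -3.48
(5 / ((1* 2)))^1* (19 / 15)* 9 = 57 / 2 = 28.50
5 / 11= 0.45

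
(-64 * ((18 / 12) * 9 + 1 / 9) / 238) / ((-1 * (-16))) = -35 / 153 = -0.23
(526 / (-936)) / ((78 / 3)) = -263 / 12168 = -0.02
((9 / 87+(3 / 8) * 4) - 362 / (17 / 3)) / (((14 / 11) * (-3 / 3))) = 675477 / 13804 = 48.93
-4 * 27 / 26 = -54 / 13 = -4.15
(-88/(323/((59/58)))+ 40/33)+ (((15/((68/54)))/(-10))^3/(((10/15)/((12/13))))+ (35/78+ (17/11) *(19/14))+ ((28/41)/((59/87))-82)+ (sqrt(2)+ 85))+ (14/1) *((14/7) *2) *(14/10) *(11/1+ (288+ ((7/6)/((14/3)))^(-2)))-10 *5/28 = sqrt(2)+ 470989625042424261/19068898276064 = 24700.78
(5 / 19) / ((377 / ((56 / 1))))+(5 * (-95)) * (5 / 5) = -3402145 / 7163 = -474.96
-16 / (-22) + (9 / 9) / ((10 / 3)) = 113 / 110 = 1.03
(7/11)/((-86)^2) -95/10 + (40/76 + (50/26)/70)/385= -9352689791/984651668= -9.50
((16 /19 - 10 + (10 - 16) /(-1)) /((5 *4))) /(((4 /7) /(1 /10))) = -21 /760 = -0.03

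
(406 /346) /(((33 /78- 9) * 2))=-0.07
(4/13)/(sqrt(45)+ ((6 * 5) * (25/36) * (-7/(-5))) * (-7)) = -5880/3897413- 432 * sqrt(5)/19487065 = -0.00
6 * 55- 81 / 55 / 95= 1724169 / 5225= 329.98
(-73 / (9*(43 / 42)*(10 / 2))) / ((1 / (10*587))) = -1199828 / 129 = -9300.99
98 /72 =49 /36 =1.36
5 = 5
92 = 92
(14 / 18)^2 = 49 / 81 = 0.60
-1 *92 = -92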